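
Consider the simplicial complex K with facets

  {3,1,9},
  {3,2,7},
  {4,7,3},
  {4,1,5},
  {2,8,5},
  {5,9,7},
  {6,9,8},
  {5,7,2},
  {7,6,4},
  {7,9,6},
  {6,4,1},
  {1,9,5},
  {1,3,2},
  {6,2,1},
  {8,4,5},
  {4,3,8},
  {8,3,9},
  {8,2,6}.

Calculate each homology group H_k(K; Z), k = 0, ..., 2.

H_0 ≅ Z,  H_1 ≅ Z^2,  H_2 ≅ Z.

Take the total order 1 < 2 < 3 < 4 < 5 < 6 < 7 < 8 < 9 on the vertex set. Then K (dimension 2) consists of the simplices:

  0-simplices (9): [1], [2], [3], [4], [5], [6], [7], [8], [9]
  1-simplices (27): (27 of them)
  2-simplices (18): [1,2,3], [1,2,6], [1,3,9], [1,4,5], [1,4,6], [1,5,9], [2,3,7], [2,5,7], [2,5,8], [2,6,8], [3,4,7], [3,4,8], [3,8,9], [4,5,8], [4,6,7], [5,7,9], [6,7,9], [6,8,9]

Hence C_0 ≅ Z^9, C_1 ≅ Z^27, C_2 ≅ Z^18.

Boundary ∂_1: C_1 → C_0 is given by ∂[p,q] = [q] − [p]. For instance
  ∂[4,5] = [5] − [4].
The 9×27 boundary matrix has rank 8 and Smith normal form diag(1,1,1,1,1,1,1,1).

The boundary map ∂_2: C_2 → C_1 sends each 2-simplex [p,q,r] to [q,r] − [p,r] + [p,q]. For instance
  ∂[1,2,3] = [2,3] − [1,3] + [1,2],
  ∂[4,6,7] = [6,7] − [4,7] + [4,6].
The 27×18 boundary matrix has rank 17 and Smith normal form diag(1,1,1,1,1,1,1,1,1,1,1,1,1,1,1,1,1).

From H_k ≅ ker(∂_k) / im(∂_{k+1}) we obtain:

  H_0: rank C_0 − rank ∂_1 = 9 − 8 = 1, and the invariant factors of ∂_1 are all 1, so H_0 = Z.
  H_1: rank ker ∂_1 − rank ∂_2 = (27 − 8) − 17 = 2, and the invariant factors of ∂_2 are all 1, so H_1 = Z^2.
  H_2: rank ker ∂_2 − rank ∂_3 = (18 − 17) − 0 = 1, and there is no ∂_3, so H_2 = Z.

As a check, the Euler characteristic is 9 − 27 + 18 = 0, which agrees with 1 − 2 + 1 = 0.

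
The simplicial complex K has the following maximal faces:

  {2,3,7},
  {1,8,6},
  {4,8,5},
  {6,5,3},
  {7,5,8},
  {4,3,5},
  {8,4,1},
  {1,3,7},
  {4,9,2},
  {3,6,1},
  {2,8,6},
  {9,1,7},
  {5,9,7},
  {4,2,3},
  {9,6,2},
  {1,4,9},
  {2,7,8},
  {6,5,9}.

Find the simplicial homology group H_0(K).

H_0 ≅ Z.

Order the vertices as 1 < 2 < 3 < 4 < 5 < 6 < 7 < 8 < 9. Listing each simplex with vertices in this order, K has dimension 2 with simplices:

  0-simplices (9): [1], [2], [3], [4], [5], [6], [7], [8], [9]
  1-simplices (27): (27 of them)
  2-simplices (18): [1,3,6], [1,3,7], [1,4,8], [1,4,9], [1,6,8], [1,7,9], [2,3,4], [2,3,7], [2,4,9], [2,6,8], [2,6,9], [2,7,8], [3,4,5], [3,5,6], [4,5,8], [5,6,9], [5,7,8], [5,7,9]

so the chain groups are C_0 ≅ Z^9, C_1 ≅ Z^27, C_2 ≅ Z^18.

∂_1: C_1 → C_0 maps an edge to its endpoints' difference, ∂[p,q] = q − p.
As a 9×27 matrix over Z this has rank 8, with invariant factors (1,1,1,1,1,1,1,1).

The boundary map ∂_2: C_2 → C_1 sends each 2-simplex [p,q,r] to [q,r] − [p,r] + [p,q]. For instance
  ∂[2,3,4] = [3,4] − [2,4] + [2,3],
  ∂[5,7,8] = [7,8] − [5,8] + [5,7].
As a 27×18 matrix over Z this has rank 17, with invariant factors (1,1,1,1,1,1,1,1,1,1,1,1,1,1,1,1,1).

From H_k ≅ ker(∂_k) / im(∂_{k+1}) we obtain:

  H_0: rank C_0 − rank ∂_1 = 9 − 8 = 1, and the invariant factors of ∂_1 are all 1, so H_0 ≅ Z.

(K is a triangulation of the torus T^2.)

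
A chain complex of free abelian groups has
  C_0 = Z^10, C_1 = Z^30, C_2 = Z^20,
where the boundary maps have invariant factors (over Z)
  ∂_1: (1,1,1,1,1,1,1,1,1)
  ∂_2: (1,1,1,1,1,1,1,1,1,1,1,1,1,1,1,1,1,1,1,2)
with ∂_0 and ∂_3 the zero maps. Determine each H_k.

H_0: b_0 = 10 − 0 − 9 = 1; torsion from ∂_1 factors > 1: none. So H_0 ≅ Z.
H_1: b_1 = 30 − 9 − 20 = 1; torsion from ∂_2 factors > 1: [2]. So H_1 ≅ Z ⊕ Z/2.
H_2: b_2 = 20 − 20 − 0 = 0; torsion from ∂_3 factors > 1: none. So H_2 ≅ 0.

H_0 ≅ Z,  H_1 ≅ Z ⊕ Z/2,  H_2 = 0.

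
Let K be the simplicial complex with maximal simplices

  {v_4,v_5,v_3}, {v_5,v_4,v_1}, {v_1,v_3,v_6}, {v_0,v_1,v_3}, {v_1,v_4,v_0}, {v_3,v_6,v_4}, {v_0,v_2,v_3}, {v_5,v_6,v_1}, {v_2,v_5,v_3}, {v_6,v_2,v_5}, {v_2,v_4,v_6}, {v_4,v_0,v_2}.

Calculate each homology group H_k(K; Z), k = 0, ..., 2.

H_0 = Z,  H_1 = Z/2,  H_2 = 0.

Order the vertices as v_0 < v_1 < v_2 < v_3 < v_4 < v_5 < v_6. Listing each simplex with vertices in this order, K has dimension 2 with simplices:

  0-simplices (7): [v_0], [v_1], [v_2], [v_3], [v_4], [v_5], [v_6]
  1-simplices (18): (18 of them)
  2-simplices (12): (12 of them)

Hence C_0 ≅ Z^7, C_1 ≅ Z^18, C_2 ≅ Z^12.

The boundary map ∂_1: C_1 → C_0 is given by ∂[p,q] = [q] − [p].
The resulting 7×18 matrix has rank 6, and its Smith normal form has invariant factors (1,1,1,1,1,1).

Boundary ∂_2: C_2 → C_1 sends each 2-simplex [p,q,r] to [q,r] − [p,r] + [p,q]. For instance
  ∂[v_3,v_4,v_6] = [v_4,v_6] − [v_3,v_6] + [v_3,v_4],
  ∂[v_1,v_5,v_6] = [v_5,v_6] − [v_1,v_6] + [v_1,v_5].
This gives a 18×12 integer matrix of rank 12; reducing to Smith normal form yields diagonal entries (1,1,1,1,1,1,1,1,1,1,1,2).

Computing H_k = (kernel of ∂_k) / (image of ∂_{k+1}):

  H_0: rank C_0 − rank ∂_1 = 7 − 6 = 1, and the invariant factors of ∂_1 are all 1, so H_0 = Z.
  H_1: rank ker ∂_1 − rank ∂_2 = (18 − 6) − 12 = 0, and ∂_2 has invariant factor 2 > 1, so H_1 = Z/2.
  H_2: rank ker ∂_2 − rank ∂_3 = (12 − 12) − 0 = 0, and there is no ∂_3, so H_2 = 0.

(K is a triangulation of the real projective plane RP^2.)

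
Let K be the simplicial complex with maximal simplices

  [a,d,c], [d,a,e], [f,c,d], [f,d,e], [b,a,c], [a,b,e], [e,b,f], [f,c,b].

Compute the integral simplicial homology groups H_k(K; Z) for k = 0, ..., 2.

K has 6 vertices, 12 edges, 8 triangles.
rank ∂_0 = 0, rank ∂_1 = 5 ⇒ b_0 = 6 − 0 − 5 = 1; all invariant factors of ∂_1 are 1 so no torsion. So H_0 ≅ Z.
rank ∂_1 = 5, rank ∂_2 = 7 ⇒ b_1 = 12 − 5 − 7 = 0; all invariant factors of ∂_2 are 1 so no torsion. So H_1 ≅ 0.
rank ∂_2 = 7, rank ∂_3 = 0 ⇒ b_2 = 8 − 7 − 0 = 1. So H_2 ≅ Z.

H_0 = Z,  H_1 = 0,  H_2 = Z.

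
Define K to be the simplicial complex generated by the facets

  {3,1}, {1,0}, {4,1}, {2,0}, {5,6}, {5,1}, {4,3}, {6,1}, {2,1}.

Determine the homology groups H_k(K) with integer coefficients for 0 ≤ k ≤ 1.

H_0 = Z,  H_1 = Z^3.

We work with the vertex ordering 0 < 1 < 2 < 3 < 4 < 5 < 6. The simplices of K, each written with vertices in increasing order, are:

  0-simplices (7): [0], [1], [2], [3], [4], [5], [6]
  1-simplices (9): [0,1], [0,2], [1,2], [1,3], [1,4], [1,5], [1,6], [3,4], [5,6]

so the chain groups are C_0 ≅ Z^7, C_1 ≅ Z^9.

Boundary ∂_1: C_1 → C_0 sends each edge [p,q] (with p < q) to q − p. For instance
  ∂[0,1] = [1] − [0].
The resulting 7×9 matrix has rank 6, and its Smith normal form has invariant factors (1,1,1,1,1,1).

Reading off H_k = ker ∂_k / im ∂_{k+1}:

  H_0: rank C_0 − rank ∂_1 = 7 − 6 = 1, and the invariant factors of ∂_1 are all 1, so H_0 ≅ Z.
  H_1: rank ker ∂_1 − rank ∂_2 = (9 − 6) − 0 = 3, and there is no ∂_2, so H_1 ≅ Z^3.

As a check, the Euler characteristic is 7 − 9 = -2, which agrees with 1 − 3 = -2.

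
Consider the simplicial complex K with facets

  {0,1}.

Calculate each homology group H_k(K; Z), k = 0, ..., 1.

H_0 ≅ Z,  H_1 = 0.

We work with the vertex ordering 0 < 1. The simplices of K, each written with vertices in increasing order, are:

  0-simplices (2): [0], [1]
  1-simplices (1): [0,1]

giving chain groups C_0 ≅ Z^2, C_1 ≅ Z^1.

∂_1: C_1 → C_0 sends each edge [p,q] (with p < q) to q − p. For instance
  ∂[0,1] = [1] − [0].
The 2×1 boundary matrix has rank 1 and Smith normal form diag(1).

From H_k ≅ ker(∂_k) / im(∂_{k+1}) we obtain:

  H_0: rank C_0 − rank ∂_1 = 2 − 1 = 1, and the invariant factors of ∂_1 are all 1, so H_0 = Z.
  H_1: rank ker ∂_1 − rank ∂_2 = (1 − 1) − 0 = 0, and there is no ∂_2, so H_1 = 0.

As a check, the Euler characteristic is 2 − 1 = 1, which agrees with 1 − 0 = 1.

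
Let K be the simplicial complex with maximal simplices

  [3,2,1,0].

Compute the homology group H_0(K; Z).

Take the total order 0 < 1 < 2 < 3 on the vertex set. Then K (dimension 3) consists of the simplices:

  0-simplices (4): [0], [1], [2], [3]
  1-simplices (6): [0,1], [0,2], [0,3], [1,2], [1,3], [2,3]
  2-simplices (4): [0,1,2], [0,1,3], [0,2,3], [1,2,3]
  3-simplices (1): [0,1,2,3]

so the chain groups are C_0 ≅ Z^4, C_1 ≅ Z^6, C_2 ≅ Z^4, C_3 ≅ Z^1.

∂_1: C_1 → C_0 maps an edge to its endpoints' difference, ∂[p,q] = q − p. For instance
  ∂[0,2] = [2] − [0].
As a 4×6 matrix over Z this has rank 3, with invariant factors (1,1,1).

Boundary ∂_2: C_2 → C_1 sends each 2-simplex [p,q,r] to [q,r] − [p,r] + [p,q]. For instance
  ∂[1,2,3] = [2,3] − [1,3] + [1,2],
  ∂[0,2,3] = [2,3] − [0,3] + [0,2].
The resulting 6×4 matrix has rank 3, and its Smith normal form has invariant factors (1,1,1).

The boundary map ∂_3: C_3 → C_2 sends each 3-simplex σ to the alternating sum Σ_i (−1)^i (σ with its i-th vertex removed). For instance
  ∂[0,1,2,3] = [1,2,3] − [0,2,3] + [0,1,3] − [0,1,2].
As a 4×1 matrix over Z this has rank 1, with invariant factors (1).

From H_k ≅ ker(∂_k) / im(∂_{k+1}) we obtain:

  H_0: rank C_0 − rank ∂_1 = 4 − 3 = 1, and the invariant factors of ∂_1 are all 1, so H_0 = Z.

H_0 = Z.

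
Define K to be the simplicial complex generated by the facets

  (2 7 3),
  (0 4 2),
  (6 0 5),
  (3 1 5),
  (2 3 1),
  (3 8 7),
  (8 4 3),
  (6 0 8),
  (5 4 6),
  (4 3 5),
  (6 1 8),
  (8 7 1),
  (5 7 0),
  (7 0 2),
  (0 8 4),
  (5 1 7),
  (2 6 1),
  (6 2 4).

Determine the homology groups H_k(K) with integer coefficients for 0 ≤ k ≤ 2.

H_0 ≅ Z,  H_1 ≅ Z ⊕ Z/2Z,  H_2 = 0.

Take the total order 0 < 1 < 2 < 3 < 4 < 5 < 6 < 7 < 8 on the vertex set. Then K (dimension 2) consists of the simplices:

  0-simplices (9): [0], [1], [2], [3], [4], [5], [6], [7], [8]
  1-simplices (27): (27 of them)
  2-simplices (18): [0,2,4], [0,2,7], [0,4,8], [0,5,6], [0,5,7], [0,6,8], [1,2,3], [1,2,6], [1,3,5], [1,5,7], [1,6,8], [1,7,8], [2,3,7], [2,4,6], [3,4,5], [3,4,8], [3,7,8], [4,5,6]

so the chain groups are C_0 ≅ Z^9, C_1 ≅ Z^27, C_2 ≅ Z^18.

∂_1: C_1 → C_0 maps an edge to its endpoints' difference, ∂[p,q] = q − p. For instance
  ∂[1,2] = [2] − [1].
The resulting 9×27 matrix has rank 8, and its Smith normal form has invariant factors (1,1,1,1,1,1,1,1).

The boundary map ∂_2: C_2 → C_1 sends each 2-simplex [p,q,r] to [q,r] − [p,r] + [p,q]. For instance
  ∂[1,7,8] = [7,8] − [1,8] + [1,7],
  ∂[1,6,8] = [6,8] − [1,8] + [1,6].
The resulting 27×18 matrix has rank 18, and its Smith normal form has invariant factors (1,1,1,1,1,1,1,1,1,1,1,1,1,1,1,1,1,2).

Computing H_k = (kernel of ∂_k) / (image of ∂_{k+1}):

  H_0: rank C_0 − rank ∂_1 = 9 − 8 = 1, and the invariant factors of ∂_1 are all 1, so H_0 ≅ Z.
  H_1: rank ker ∂_1 − rank ∂_2 = (27 − 8) − 18 = 1, and ∂_2 has invariant factor 2 > 1, so H_1 ≅ Z ⊕ Z/2Z.
  H_2: rank ker ∂_2 − rank ∂_3 = (18 − 18) − 0 = 0, and there is no ∂_3, so H_2 ≅ 0.

As a check, the Euler characteristic is 9 − 27 + 18 = 0, which agrees with 1 − 1 + 0 = 0.
(K is a triangulation of the Klein bottle.)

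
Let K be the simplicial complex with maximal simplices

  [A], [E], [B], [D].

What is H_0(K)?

Take the total order A < B < D < E on the vertex set. Then K (dimension 0) consists of the simplices:

  0-simplices (4): A, B, D, E

giving chain groups C_0 ≅ Z^4.

Computing H_k = (kernel of ∂_k) / (image of ∂_{k+1}):

  H_0: rank C_0 − rank ∂_1 = 4 − 0 = 4, and there is no ∂_1, so H_0 = Z^4.

(K is a triangulation of a set of 4 points.)

H_0 = Z^4.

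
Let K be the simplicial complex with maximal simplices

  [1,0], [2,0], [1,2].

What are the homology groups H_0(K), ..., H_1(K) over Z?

Order the vertices as 0 < 1 < 2. Listing each simplex with vertices in this order, K has dimension 1 with simplices:

  0-simplices (3): [0], [1], [2]
  1-simplices (3): [0,1], [0,2], [1,2]

so the chain groups are C_0 ≅ Z^3, C_1 ≅ Z^3.

Boundary ∂_1: C_1 → C_0 is given by ∂[p,q] = [q] − [p]. For instance
  ∂[1,2] = [2] − [1].
As a 3×3 matrix over Z this has rank 2, with invariant factors (1,1).

Computing H_k = (kernel of ∂_k) / (image of ∂_{k+1}):

  H_0: rank C_0 − rank ∂_1 = 3 − 2 = 1, and the invariant factors of ∂_1 are all 1, so H_0 = Z.
  H_1: rank ker ∂_1 − rank ∂_2 = (3 − 2) − 0 = 1, and there is no ∂_2, so H_1 = Z.

As a check, the Euler characteristic is 3 − 3 = 0, which agrees with 1 − 1 = 0.

H_0 = Z,  H_1 = Z.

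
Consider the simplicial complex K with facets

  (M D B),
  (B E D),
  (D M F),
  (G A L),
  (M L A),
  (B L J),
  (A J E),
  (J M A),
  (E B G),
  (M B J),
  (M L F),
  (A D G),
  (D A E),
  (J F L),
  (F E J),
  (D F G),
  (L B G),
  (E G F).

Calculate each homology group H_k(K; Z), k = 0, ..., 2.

H_0 ≅ Z,  H_1 ≅ Z ⊕ Z_2,  H_2 = 0.

Order the vertices as A < B < D < E < F < G < J < L < M. Listing each simplex with vertices in this order, K has dimension 2 with simplices:

  0-simplices (9): A, B, D, E, F, G, J, L, M
  1-simplices (27): AD, AE, AG, AJ, AL, AM, BD, BE, BG, BJ, BL, BM, DE, DF, DG, DM, EF, EG, EJ, FG, FJ, FL, FM, GL, JL, JM, LM
  2-simplices (18): ADE, ADG, AEJ, AGL, AJM, ALM, BDE, BDM, BEG, BGL, BJL, BJM, DFG, DFM, EFG, EFJ, FJL, FLM

Hence C_0 ≅ Z^9, C_1 ≅ Z^27, C_2 ≅ Z^18.

Boundary ∂_1: C_1 → C_0 sends each edge [p,q] (with p < q) to q − p. For instance
  ∂AM = M − A.
The resulting 9×27 matrix has rank 8, and its Smith normal form has invariant factors (1,1,1,1,1,1,1,1).

Boundary ∂_2: C_2 → C_1 sends each 2-simplex [p,q,r] to [q,r] − [p,r] + [p,q]. For instance
  ∂BDE = DE − BE + BD,
  ∂BGL = GL − BL + BG.
The resulting 27×18 matrix has rank 18, and its Smith normal form has invariant factors (1,1,1,1,1,1,1,1,1,1,1,1,1,1,1,1,1,2).

From H_k ≅ ker(∂_k) / im(∂_{k+1}) we obtain:

  H_0: rank C_0 − rank ∂_1 = 9 − 8 = 1, and the invariant factors of ∂_1 are all 1, so H_0 ≅ Z.
  H_1: rank ker ∂_1 − rank ∂_2 = (27 − 8) − 18 = 1, and ∂_2 has invariant factor 2 > 1, so H_1 ≅ Z ⊕ Z_2.
  H_2: rank ker ∂_2 − rank ∂_3 = (18 − 18) − 0 = 0, and there is no ∂_3, so H_2 ≅ 0.

As a check, the Euler characteristic is 9 − 27 + 18 = 0, which agrees with 1 − 1 + 0 = 0.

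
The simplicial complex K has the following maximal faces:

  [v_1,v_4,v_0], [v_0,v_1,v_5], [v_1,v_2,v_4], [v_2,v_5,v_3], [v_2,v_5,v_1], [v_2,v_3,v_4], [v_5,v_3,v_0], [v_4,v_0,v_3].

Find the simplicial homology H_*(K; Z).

Take the total order v_0 < v_1 < v_2 < v_3 < v_4 < v_5 on the vertex set. Then K (dimension 2) consists of the simplices:

  0-simplices (6): [v_0], [v_1], [v_2], [v_3], [v_4], [v_5]
  1-simplices (12): [v_0,v_1], [v_0,v_3], [v_0,v_4], [v_0,v_5], [v_1,v_2], [v_1,v_4], [v_1,v_5], [v_2,v_3], [v_2,v_4], [v_2,v_5], [v_3,v_4], [v_3,v_5]
  2-simplices (8): [v_0,v_1,v_4], [v_0,v_1,v_5], [v_0,v_3,v_4], [v_0,v_3,v_5], [v_1,v_2,v_4], [v_1,v_2,v_5], [v_2,v_3,v_4], [v_2,v_3,v_5]

Hence C_0 ≅ Z^6, C_1 ≅ Z^12, C_2 ≅ Z^8.

The boundary map ∂_1: C_1 → C_0 is given by ∂[p,q] = [q] − [p].
The resulting 6×12 matrix has rank 5, and its Smith normal form has invariant factors (1,1,1,1,1).

The boundary map ∂_2: C_2 → C_1 acts by ∂[p,q,r] = [q,r] − [p,r] + [p,q]. For instance
  ∂[v_0,v_1,v_5] = [v_1,v_5] − [v_0,v_5] + [v_0,v_1],
  ∂[v_1,v_2,v_4] = [v_2,v_4] − [v_1,v_4] + [v_1,v_2].
This gives a 12×8 integer matrix of rank 7; reducing to Smith normal form yields diagonal entries (1,1,1,1,1,1,1).

From H_k ≅ ker(∂_k) / im(∂_{k+1}) we obtain:

  H_0: rank C_0 − rank ∂_1 = 6 − 5 = 1, and the invariant factors of ∂_1 are all 1, so H_0 ≅ Z.
  H_1: rank ker ∂_1 − rank ∂_2 = (12 − 5) − 7 = 0, and the invariant factors of ∂_2 are all 1, so H_1 ≅ 0.
  H_2: rank ker ∂_2 − rank ∂_3 = (8 − 7) − 0 = 1, and there is no ∂_3, so H_2 ≅ Z.

H_0 = Z,  H_1 = 0,  H_2 = Z.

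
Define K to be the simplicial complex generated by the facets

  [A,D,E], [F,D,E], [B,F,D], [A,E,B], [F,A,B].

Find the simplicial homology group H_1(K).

H_1 = Z.

Fix the vertex order A < B < D < E < F and write every simplex with vertices in increasing order. Then dim K = 2 and the simplices of K are:

  0-simplices (5): A, B, D, E, F
  1-simplices (10): AB, AD, AE, AF, BD, BE, BF, DE, DF, EF
  2-simplices (5): ABE, ABF, ADE, BDF, DEF

Hence C_0 ≅ Z^5, C_1 ≅ Z^10, C_2 ≅ Z^5.

The boundary map ∂_1: C_1 → C_0 sends each edge [p,q] (with p < q) to q − p. For instance
  ∂AB = B − A.
This gives a 5×10 integer matrix of rank 4; reducing to Smith normal form yields diagonal entries (1,1,1,1).

∂_2: C_2 → C_1 sends each 2-simplex [p,q,r] to [q,r] − [p,r] + [p,q]. For instance
  ∂BDF = DF − BF + BD,
  ∂ABF = BF − AF + AB.
The 10×5 boundary matrix has rank 5 and Smith normal form diag(1,1,1,1,1).

Reading off H_k = ker ∂_k / im ∂_{k+1}:

  H_1: rank ker ∂_1 − rank ∂_2 = (10 − 4) − 5 = 1, and the invariant factors of ∂_2 are all 1, so H_1 = Z.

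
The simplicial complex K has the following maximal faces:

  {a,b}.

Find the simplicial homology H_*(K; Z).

We work with the vertex ordering a < b. The simplices of K, each written with vertices in increasing order, are:

  0-simplices (2): a, b
  1-simplices (1): ab

Hence C_0 ≅ Z^2, C_1 ≅ Z^1.

Boundary ∂_1: C_1 → C_0 is given by ∂[p,q] = [q] − [p].
This gives a 2×1 integer matrix of rank 1; reducing to Smith normal form yields diagonal entries (1).

Now H_k = ker ∂_k / im ∂_{k+1}, so:

  H_0: rank C_0 − rank ∂_1 = 2 − 1 = 1, and the invariant factors of ∂_1 are all 1, so H_0 ≅ Z.
  H_1: rank ker ∂_1 − rank ∂_2 = (1 − 1) − 0 = 0, and there is no ∂_2, so H_1 ≅ 0.

H_0 = Z,  H_1 = 0.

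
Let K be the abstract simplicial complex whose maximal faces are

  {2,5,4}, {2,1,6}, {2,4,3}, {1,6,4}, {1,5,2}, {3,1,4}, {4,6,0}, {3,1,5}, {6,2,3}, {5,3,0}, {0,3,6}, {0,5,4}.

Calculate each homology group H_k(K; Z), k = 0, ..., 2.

H_0 ≅ Z,  H_1 ≅ Z/2,  H_2 = 0.

Take the total order 0 < 1 < 2 < 3 < 4 < 5 < 6 on the vertex set. Then K (dimension 2) consists of the simplices:

  0-simplices (7): [0], [1], [2], [3], [4], [5], [6]
  1-simplices (18): [0,3], [0,4], [0,5], [0,6], [1,2], [1,3], [1,4], [1,5], [1,6], [2,3], [2,4], [2,5], [2,6], [3,4], [3,5], [3,6], [4,5], [4,6]
  2-simplices (12): [0,3,5], [0,3,6], [0,4,5], [0,4,6], [1,2,5], [1,2,6], [1,3,4], [1,3,5], [1,4,6], [2,3,4], [2,3,6], [2,4,5]

so the chain groups are C_0 ≅ Z^7, C_1 ≅ Z^18, C_2 ≅ Z^12.

∂_1: C_1 → C_0 sends each edge [p,q] (with p < q) to q − p. For instance
  ∂[0,5] = [5] − [0].
The resulting 7×18 matrix has rank 6, and its Smith normal form has invariant factors (1,1,1,1,1,1).

∂_2: C_2 → C_1 sends each 2-simplex [p,q,r] to [q,r] − [p,r] + [p,q]. For instance
  ∂[2,3,6] = [3,6] − [2,6] + [2,3],
  ∂[0,3,6] = [3,6] − [0,6] + [0,3].
The 18×12 boundary matrix has rank 12 and Smith normal form diag(1,1,1,1,1,1,1,1,1,1,1,2).

From H_k ≅ ker(∂_k) / im(∂_{k+1}) we obtain:

  H_0: rank C_0 − rank ∂_1 = 7 − 6 = 1, and the invariant factors of ∂_1 are all 1, so H_0 = Z.
  H_1: rank ker ∂_1 − rank ∂_2 = (18 − 6) − 12 = 0, and ∂_2 has invariant factor 2 > 1, so H_1 = Z/2.
  H_2: rank ker ∂_2 − rank ∂_3 = (12 − 12) − 0 = 0, and there is no ∂_3, so H_2 = 0.

As a check, the Euler characteristic is 7 − 18 + 12 = 1, which agrees with 1 − 0 + 0 = 1.
(K is a triangulation of the real projective plane RP^2.)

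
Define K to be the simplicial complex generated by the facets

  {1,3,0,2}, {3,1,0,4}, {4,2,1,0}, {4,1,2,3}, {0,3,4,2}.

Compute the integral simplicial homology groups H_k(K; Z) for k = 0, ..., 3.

K has 5 vertices, 10 edges, 10 triangles, 5 3-simplices.
rank ∂_0 = 0, rank ∂_1 = 4 ⇒ b_0 = 5 − 0 − 4 = 1; all invariant factors of ∂_1 are 1 so no torsion. So H_0 = Z.
rank ∂_1 = 4, rank ∂_2 = 6 ⇒ b_1 = 10 − 4 − 6 = 0; all invariant factors of ∂_2 are 1 so no torsion. So H_1 = 0.
rank ∂_2 = 6, rank ∂_3 = 4 ⇒ b_2 = 10 − 6 − 4 = 0; all invariant factors of ∂_3 are 1 so no torsion. So H_2 = 0.
rank ∂_3 = 4, rank ∂_4 = 0 ⇒ b_3 = 5 − 4 − 0 = 1. So H_3 = Z.

H_0 = Z,  H_1 = 0,  H_2 = 0,  H_3 = Z.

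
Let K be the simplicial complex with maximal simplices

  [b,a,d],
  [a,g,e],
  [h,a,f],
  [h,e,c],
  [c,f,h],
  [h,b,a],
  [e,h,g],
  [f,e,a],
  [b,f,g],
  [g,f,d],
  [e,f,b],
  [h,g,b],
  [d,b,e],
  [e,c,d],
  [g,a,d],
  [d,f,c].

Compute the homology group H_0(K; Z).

H_0 ≅ Z.

Take the total order a < b < c < d < e < f < g < h on the vertex set. Then K (dimension 2) consists of the simplices:

  0-simplices (8): a, b, c, d, e, f, g, h
  1-simplices (24): ab, ad, ae, af, ag, ah, bd, be, bf, bg, bh, cd, ce, cf, ch, de, df, dg, ef, eg, eh, fg, fh, gh
  2-simplices (16): abd, abh, adg, aef, aeg, afh, bde, bef, bfg, bgh, cde, cdf, ceh, cfh, dfg, egh

Hence C_0 ≅ Z^8, C_1 ≅ Z^24, C_2 ≅ Z^16.

The boundary map ∂_1: C_1 → C_0 sends each edge [p,q] (with p < q) to q − p.
As a 8×24 matrix over Z this has rank 7, with invariant factors (1,1,1,1,1,1,1).

∂_2: C_2 → C_1 maps a triangle to the signed sum of its edges. For instance
  ∂aef = ef − af + ae,
  ∂adg = dg − ag + ad.
This gives a 24×16 integer matrix of rank 15; reducing to Smith normal form yields diagonal entries (1,1,1,1,1,1,1,1,1,1,1,1,1,1,1).

Computing H_k = (kernel of ∂_k) / (image of ∂_{k+1}):

  H_0: rank C_0 − rank ∂_1 = 8 − 7 = 1, and the invariant factors of ∂_1 are all 1, so H_0 ≅ Z.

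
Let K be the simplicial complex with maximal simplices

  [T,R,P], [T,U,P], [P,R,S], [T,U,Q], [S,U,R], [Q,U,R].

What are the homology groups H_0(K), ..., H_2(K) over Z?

H_0 ≅ Z,  H_1 ≅ Z,  H_2 = 0.

K has 6 vertices, 12 edges, 6 triangles.
rank ∂_0 = 0, rank ∂_1 = 5 ⇒ b_0 = 6 − 0 − 5 = 1; all invariant factors of ∂_1 are 1 so no torsion. So H_0 = Z.
rank ∂_1 = 5, rank ∂_2 = 6 ⇒ b_1 = 12 − 5 − 6 = 1; all invariant factors of ∂_2 are 1 so no torsion. So H_1 = Z.
rank ∂_2 = 6, rank ∂_3 = 0 ⇒ b_2 = 6 − 6 − 0 = 0. So H_2 = 0.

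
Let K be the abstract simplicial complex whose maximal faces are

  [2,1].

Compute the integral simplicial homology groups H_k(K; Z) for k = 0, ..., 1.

H_0 ≅ Z,  H_1 = 0.

Take the total order 1 < 2 on the vertex set. Then K (dimension 1) consists of the simplices:

  0-simplices (2): [1], [2]
  1-simplices (1): [1,2]

so the chain groups are C_0 ≅ Z^2, C_1 ≅ Z^1.

∂_1: C_1 → C_0 sends each edge [p,q] (with p < q) to q − p.
The 2×1 boundary matrix has rank 1 and Smith normal form diag(1).

Reading off H_k = ker ∂_k / im ∂_{k+1}:

  H_0: rank C_0 − rank ∂_1 = 2 − 1 = 1, and the invariant factors of ∂_1 are all 1, so H_0 ≅ Z.
  H_1: rank ker ∂_1 − rank ∂_2 = (1 − 1) − 0 = 0, and there is no ∂_2, so H_1 ≅ 0.

As a check, the Euler characteristic is 2 − 1 = 1, which agrees with 1 − 0 = 1.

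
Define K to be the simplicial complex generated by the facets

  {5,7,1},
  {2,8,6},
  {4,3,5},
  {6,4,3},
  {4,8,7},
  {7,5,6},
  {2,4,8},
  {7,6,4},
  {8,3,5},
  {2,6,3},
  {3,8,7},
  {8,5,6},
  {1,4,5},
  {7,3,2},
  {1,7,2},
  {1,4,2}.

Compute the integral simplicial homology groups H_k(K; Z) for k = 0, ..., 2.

H_0 = Z,  H_1 = Z^2,  H_2 = Z.

Fix the vertex order 1 < 2 < 3 < 4 < 5 < 6 < 7 < 8 and write every simplex with vertices in increasing order. Then dim K = 2 and the simplices of K are:

  0-simplices (8): [1], [2], [3], [4], [5], [6], [7], [8]
  1-simplices (24): (24 of them)
  2-simplices (16): [1,2,4], [1,2,7], [1,4,5], [1,5,7], [2,3,6], [2,3,7], [2,4,8], [2,6,8], [3,4,5], [3,4,6], [3,5,8], [3,7,8], [4,6,7], [4,7,8], [5,6,7], [5,6,8]

so the chain groups are C_0 ≅ Z^8, C_1 ≅ Z^24, C_2 ≅ Z^16.

The boundary map ∂_1: C_1 → C_0 sends each edge [p,q] (with p < q) to q − p.
The 8×24 boundary matrix has rank 7 and Smith normal form diag(1,1,1,1,1,1,1).

∂_2: C_2 → C_1 maps a triangle to the signed sum of its edges. For instance
  ∂[1,2,4] = [2,4] − [1,4] + [1,2],
  ∂[1,4,5] = [4,5] − [1,5] + [1,4].
This gives a 24×16 integer matrix of rank 15; reducing to Smith normal form yields diagonal entries (1,1,1,1,1,1,1,1,1,1,1,1,1,1,1).

Computing H_k = (kernel of ∂_k) / (image of ∂_{k+1}):

  H_0: rank C_0 − rank ∂_1 = 8 − 7 = 1, and the invariant factors of ∂_1 are all 1, so H_0 ≅ Z.
  H_1: rank ker ∂_1 − rank ∂_2 = (24 − 7) − 15 = 2, and the invariant factors of ∂_2 are all 1, so H_1 ≅ Z^2.
  H_2: rank ker ∂_2 − rank ∂_3 = (16 − 15) − 0 = 1, and there is no ∂_3, so H_2 ≅ Z.

As a check, the Euler characteristic is 8 − 24 + 16 = 0, which agrees with 1 − 2 + 1 = 0.
(K is a triangulation of the torus T^2.)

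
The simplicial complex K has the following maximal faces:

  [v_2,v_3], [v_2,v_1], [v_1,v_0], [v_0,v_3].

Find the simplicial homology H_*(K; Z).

H_0 ≅ Z,  H_1 ≅ Z.

Order the vertices as v_0 < v_1 < v_2 < v_3. Listing each simplex with vertices in this order, K has dimension 1 with simplices:

  0-simplices (4): [v_0], [v_1], [v_2], [v_3]
  1-simplices (4): [v_0,v_1], [v_0,v_3], [v_1,v_2], [v_2,v_3]

so the chain groups are C_0 ≅ Z^4, C_1 ≅ Z^4.

The boundary map ∂_1: C_1 → C_0 is given by ∂[p,q] = [q] − [p]. For instance
  ∂[v_2,v_3] = [v_3] − [v_2].
The 4×4 boundary matrix has rank 3 and Smith normal form diag(1,1,1).

Now H_k = ker ∂_k / im ∂_{k+1}, so:

  H_0: rank C_0 − rank ∂_1 = 4 − 3 = 1, and the invariant factors of ∂_1 are all 1, so H_0 = Z.
  H_1: rank ker ∂_1 − rank ∂_2 = (4 − 3) − 0 = 1, and there is no ∂_2, so H_1 = Z.

(K is a triangulation of the circle S^1.)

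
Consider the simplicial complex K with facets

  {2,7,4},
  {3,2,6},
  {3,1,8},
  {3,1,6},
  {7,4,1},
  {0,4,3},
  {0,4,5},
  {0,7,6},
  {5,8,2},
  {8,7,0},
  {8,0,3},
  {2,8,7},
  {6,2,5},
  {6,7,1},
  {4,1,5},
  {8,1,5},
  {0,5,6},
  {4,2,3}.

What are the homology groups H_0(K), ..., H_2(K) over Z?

H_0 = Z,  H_1 = Z^2,  H_2 = Z.

K has 9 vertices, 27 edges, 18 triangles.
rank ∂_0 = 0, rank ∂_1 = 8 ⇒ b_0 = 9 − 0 − 8 = 1; all invariant factors of ∂_1 are 1 so no torsion. So H_0 ≅ Z.
rank ∂_1 = 8, rank ∂_2 = 17 ⇒ b_1 = 27 − 8 − 17 = 2; all invariant factors of ∂_2 are 1 so no torsion. So H_1 ≅ Z^2.
rank ∂_2 = 17, rank ∂_3 = 0 ⇒ b_2 = 18 − 17 − 0 = 1. So H_2 ≅ Z.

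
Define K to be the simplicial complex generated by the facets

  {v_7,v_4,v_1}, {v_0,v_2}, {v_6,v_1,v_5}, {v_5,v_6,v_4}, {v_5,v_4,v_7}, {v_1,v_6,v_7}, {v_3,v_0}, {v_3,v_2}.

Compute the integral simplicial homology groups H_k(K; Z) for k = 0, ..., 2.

Fix the vertex order v_0 < v_1 < v_2 < v_3 < v_4 < v_5 < v_6 < v_7 and write every simplex with vertices in increasing order. Then dim K = 2 and the simplices of K are:

  0-simplices (8): [v_0], [v_1], [v_2], [v_3], [v_4], [v_5], [v_6], [v_7]
  1-simplices (13): [v_0,v_2], [v_0,v_3], [v_1,v_4], [v_1,v_5], [v_1,v_6], [v_1,v_7], [v_2,v_3], [v_4,v_5], [v_4,v_6], [v_4,v_7], [v_5,v_6], [v_5,v_7], [v_6,v_7]
  2-simplices (5): [v_1,v_4,v_7], [v_1,v_5,v_6], [v_1,v_6,v_7], [v_4,v_5,v_6], [v_4,v_5,v_7]

so the chain groups are C_0 ≅ Z^8, C_1 ≅ Z^13, C_2 ≅ Z^5.

Boundary ∂_1: C_1 → C_0 is given by ∂[p,q] = [q] − [p]. For instance
  ∂[v_1,v_6] = [v_6] − [v_1].
The resulting 8×13 matrix has rank 6, and its Smith normal form has invariant factors (1,1,1,1,1,1).

∂_2: C_2 → C_1 acts by ∂[p,q,r] = [q,r] − [p,r] + [p,q]. For instance
  ∂[v_4,v_5,v_6] = [v_5,v_6] − [v_4,v_6] + [v_4,v_5],
  ∂[v_1,v_5,v_6] = [v_5,v_6] − [v_1,v_6] + [v_1,v_5].
The resulting 13×5 matrix has rank 5, and its Smith normal form has invariant factors (1,1,1,1,1).

From H_k ≅ ker(∂_k) / im(∂_{k+1}) we obtain:

  H_0: rank C_0 − rank ∂_1 = 8 − 6 = 2, and the invariant factors of ∂_1 are all 1, so H_0 ≅ Z^2.
  H_1: rank ker ∂_1 − rank ∂_2 = (13 − 6) − 5 = 2, and the invariant factors of ∂_2 are all 1, so H_1 ≅ Z^2.
  H_2: rank ker ∂_2 − rank ∂_3 = (5 − 5) − 0 = 0, and there is no ∂_3, so H_2 ≅ 0.

H_0 = Z^2,  H_1 = Z^2,  H_2 = 0.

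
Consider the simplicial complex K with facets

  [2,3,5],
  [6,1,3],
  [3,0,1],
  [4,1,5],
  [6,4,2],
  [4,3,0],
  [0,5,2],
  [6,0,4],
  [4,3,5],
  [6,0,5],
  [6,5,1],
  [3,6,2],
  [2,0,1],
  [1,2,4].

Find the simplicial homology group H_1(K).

H_1 = Z^2.

Take the total order 0 < 1 < 2 < 3 < 4 < 5 < 6 on the vertex set. Then K (dimension 2) consists of the simplices:

  0-simplices (7): [0], [1], [2], [3], [4], [5], [6]
  1-simplices (21): [0,1], [0,2], [0,3], [0,4], [0,5], [0,6], [1,2], [1,3], [1,4], [1,5], [1,6], [2,3], [2,4], [2,5], [2,6], [3,4], [3,5], [3,6], [4,5], [4,6], [5,6]
  2-simplices (14): [0,1,2], [0,1,3], [0,2,5], [0,3,4], [0,4,6], [0,5,6], [1,2,4], [1,3,6], [1,4,5], [1,5,6], [2,3,5], [2,3,6], [2,4,6], [3,4,5]

giving chain groups C_0 ≅ Z^7, C_1 ≅ Z^21, C_2 ≅ Z^14.

The boundary map ∂_1: C_1 → C_0 maps an edge to its endpoints' difference, ∂[p,q] = q − p. For instance
  ∂[3,5] = [5] − [3].
The 7×21 boundary matrix has rank 6 and Smith normal form diag(1,1,1,1,1,1).

The boundary map ∂_2: C_2 → C_1 maps a triangle to the signed sum of its edges. For instance
  ∂[1,5,6] = [5,6] − [1,6] + [1,5],
  ∂[2,3,5] = [3,5] − [2,5] + [2,3].
The resulting 21×14 matrix has rank 13, and its Smith normal form has invariant factors (1,1,1,1,1,1,1,1,1,1,1,1,1).

From H_k ≅ ker(∂_k) / im(∂_{k+1}) we obtain:

  H_1: rank ker ∂_1 − rank ∂_2 = (21 − 6) − 13 = 2, and the invariant factors of ∂_2 are all 1, so H_1 = Z^2.

(K is a triangulation of the torus T^2.)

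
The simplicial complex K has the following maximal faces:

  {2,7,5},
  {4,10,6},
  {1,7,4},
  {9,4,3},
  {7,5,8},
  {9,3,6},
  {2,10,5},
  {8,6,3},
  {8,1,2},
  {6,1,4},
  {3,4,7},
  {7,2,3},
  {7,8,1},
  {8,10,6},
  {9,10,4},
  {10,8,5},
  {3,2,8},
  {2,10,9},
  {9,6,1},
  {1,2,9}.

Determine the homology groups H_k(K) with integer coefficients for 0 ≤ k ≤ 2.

H_0 = Z,  H_1 = Z ⊕ Z/2,  H_2 = 0.

We work with the vertex ordering 1 < 2 < 3 < 4 < 5 < 6 < 7 < 8 < 9 < 10. The simplices of K, each written with vertices in increasing order, are:

  0-simplices (10): [1], [2], [3], [4], [5], [6], [7], [8], [9], [10]
  1-simplices (30): (30 of them)
  2-simplices (20): (20 of them)

Hence C_0 ≅ Z^10, C_1 ≅ Z^30, C_2 ≅ Z^20.

∂_1: C_1 → C_0 sends each edge [p,q] (with p < q) to q − p.
The resulting 10×30 matrix has rank 9, and its Smith normal form has invariant factors (1,1,1,1,1,1,1,1,1).

Boundary ∂_2: C_2 → C_1 sends each 2-simplex [p,q,r] to [q,r] − [p,r] + [p,q]. For instance
  ∂[1,4,7] = [4,7] − [1,7] + [1,4],
  ∂[2,3,7] = [3,7] − [2,7] + [2,3].
As a 30×20 matrix over Z this has rank 20, with invariant factors (1,1,1,1,1,1,1,1,1,1,1,1,1,1,1,1,1,1,1,2).

Now H_k = ker ∂_k / im ∂_{k+1}, so:

  H_0: rank C_0 − rank ∂_1 = 10 − 9 = 1, and the invariant factors of ∂_1 are all 1, so H_0 ≅ Z.
  H_1: rank ker ∂_1 − rank ∂_2 = (30 − 9) − 20 = 1, and ∂_2 has invariant factor 2 > 1, so H_1 ≅ Z ⊕ Z/2.
  H_2: rank ker ∂_2 − rank ∂_3 = (20 − 20) − 0 = 0, and there is no ∂_3, so H_2 ≅ 0.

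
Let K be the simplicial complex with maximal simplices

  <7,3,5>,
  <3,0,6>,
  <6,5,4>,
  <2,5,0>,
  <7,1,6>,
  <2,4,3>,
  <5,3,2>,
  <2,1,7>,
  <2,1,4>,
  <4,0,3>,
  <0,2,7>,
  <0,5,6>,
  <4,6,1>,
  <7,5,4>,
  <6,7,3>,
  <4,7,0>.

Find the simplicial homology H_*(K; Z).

H_0 ≅ Z,  H_1 ≅ Z^2,  H_2 ≅ Z.

Fix the vertex order 0 < 1 < 2 < 3 < 4 < 5 < 6 < 7 and write every simplex with vertices in increasing order. Then dim K = 2 and the simplices of K are:

  0-simplices (8): [0], [1], [2], [3], [4], [5], [6], [7]
  1-simplices (24): (24 of them)
  2-simplices (16): [0,2,5], [0,2,7], [0,3,4], [0,3,6], [0,4,7], [0,5,6], [1,2,4], [1,2,7], [1,4,6], [1,6,7], [2,3,4], [2,3,5], [3,5,7], [3,6,7], [4,5,6], [4,5,7]

so the chain groups are C_0 ≅ Z^8, C_1 ≅ Z^24, C_2 ≅ Z^16.

∂_1: C_1 → C_0 sends each edge [p,q] (with p < q) to q − p. For instance
  ∂[0,5] = [5] − [0].
The 8×24 boundary matrix has rank 7 and Smith normal form diag(1,1,1,1,1,1,1).

∂_2: C_2 → C_1 sends each 2-simplex [p,q,r] to [q,r] − [p,r] + [p,q]. For instance
  ∂[3,5,7] = [5,7] − [3,7] + [3,5],
  ∂[1,4,6] = [4,6] − [1,6] + [1,4].
This gives a 24×16 integer matrix of rank 15; reducing to Smith normal form yields diagonal entries (1,1,1,1,1,1,1,1,1,1,1,1,1,1,1).

Reading off H_k = ker ∂_k / im ∂_{k+1}:

  H_0: rank C_0 − rank ∂_1 = 8 − 7 = 1, and the invariant factors of ∂_1 are all 1, so H_0 = Z.
  H_1: rank ker ∂_1 − rank ∂_2 = (24 − 7) − 15 = 2, and the invariant factors of ∂_2 are all 1, so H_1 = Z^2.
  H_2: rank ker ∂_2 − rank ∂_3 = (16 − 15) − 0 = 1, and there is no ∂_3, so H_2 = Z.

(K is a triangulation of the torus T^2.)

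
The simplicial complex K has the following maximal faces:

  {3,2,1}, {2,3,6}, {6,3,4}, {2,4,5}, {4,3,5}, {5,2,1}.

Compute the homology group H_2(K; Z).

H_2 = 0.

Take the total order 1 < 2 < 3 < 4 < 5 < 6 on the vertex set. Then K (dimension 2) consists of the simplices:

  0-simplices (6): [1], [2], [3], [4], [5], [6]
  1-simplices (12): [1,2], [1,3], [1,5], [2,3], [2,4], [2,5], [2,6], [3,4], [3,5], [3,6], [4,5], [4,6]
  2-simplices (6): [1,2,3], [1,2,5], [2,3,6], [2,4,5], [3,4,5], [3,4,6]

so the chain groups are C_0 ≅ Z^6, C_1 ≅ Z^12, C_2 ≅ Z^6.

∂_1: C_1 → C_0 maps an edge to its endpoints' difference, ∂[p,q] = q − p. For instance
  ∂[2,6] = [6] − [2].
As a 6×12 matrix over Z this has rank 5, with invariant factors (1,1,1,1,1).

Boundary ∂_2: C_2 → C_1 maps a triangle to the signed sum of its edges. For instance
  ∂[2,3,6] = [3,6] − [2,6] + [2,3],
  ∂[1,2,5] = [2,5] − [1,5] + [1,2].
The 12×6 boundary matrix has rank 6 and Smith normal form diag(1,1,1,1,1,1).

Now H_k = ker ∂_k / im ∂_{k+1}, so:

  H_2: rank ker ∂_2 − rank ∂_3 = (6 − 6) − 0 = 0, and there is no ∂_3, so H_2 ≅ 0.

(K is a triangulation of the cylinder S^1 x I.)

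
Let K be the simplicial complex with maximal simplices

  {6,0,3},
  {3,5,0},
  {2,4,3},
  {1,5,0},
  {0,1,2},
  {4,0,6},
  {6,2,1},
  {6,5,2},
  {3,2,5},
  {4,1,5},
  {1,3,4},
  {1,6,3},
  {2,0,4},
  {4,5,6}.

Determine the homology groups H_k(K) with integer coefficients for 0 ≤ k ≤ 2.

We work with the vertex ordering 0 < 1 < 2 < 3 < 4 < 5 < 6. The simplices of K, each written with vertices in increasing order, are:

  0-simplices (7): [0], [1], [2], [3], [4], [5], [6]
  1-simplices (21): [0,1], [0,2], [0,3], [0,4], [0,5], [0,6], [1,2], [1,3], [1,4], [1,5], [1,6], [2,3], [2,4], [2,5], [2,6], [3,4], [3,5], [3,6], [4,5], [4,6], [5,6]
  2-simplices (14): [0,1,2], [0,1,5], [0,2,4], [0,3,5], [0,3,6], [0,4,6], [1,2,6], [1,3,4], [1,3,6], [1,4,5], [2,3,4], [2,3,5], [2,5,6], [4,5,6]

so the chain groups are C_0 ≅ Z^7, C_1 ≅ Z^21, C_2 ≅ Z^14.

Boundary ∂_1: C_1 → C_0 sends each edge [p,q] (with p < q) to q − p. For instance
  ∂[1,6] = [6] − [1].
This gives a 7×21 integer matrix of rank 6; reducing to Smith normal form yields diagonal entries (1,1,1,1,1,1).

The boundary map ∂_2: C_2 → C_1 sends each 2-simplex [p,q,r] to [q,r] − [p,r] + [p,q]. For instance
  ∂[0,3,6] = [3,6] − [0,6] + [0,3],
  ∂[2,3,5] = [3,5] − [2,5] + [2,3].
The 21×14 boundary matrix has rank 13 and Smith normal form diag(1,1,1,1,1,1,1,1,1,1,1,1,1).

Computing H_k = (kernel of ∂_k) / (image of ∂_{k+1}):

  H_0: rank C_0 − rank ∂_1 = 7 − 6 = 1, and the invariant factors of ∂_1 are all 1, so H_0 ≅ Z.
  H_1: rank ker ∂_1 − rank ∂_2 = (21 − 6) − 13 = 2, and the invariant factors of ∂_2 are all 1, so H_1 ≅ Z^2.
  H_2: rank ker ∂_2 − rank ∂_3 = (14 − 13) − 0 = 1, and there is no ∂_3, so H_2 ≅ Z.

H_0 = Z,  H_1 = Z^2,  H_2 = Z.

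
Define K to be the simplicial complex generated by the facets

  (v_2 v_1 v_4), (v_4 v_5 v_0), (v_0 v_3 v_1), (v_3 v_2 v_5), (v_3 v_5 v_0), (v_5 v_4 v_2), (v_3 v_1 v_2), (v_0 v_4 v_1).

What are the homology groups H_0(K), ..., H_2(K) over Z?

H_0 ≅ Z,  H_1 = 0,  H_2 ≅ Z.

Order the vertices as v_0 < v_1 < v_2 < v_3 < v_4 < v_5. Listing each simplex with vertices in this order, K has dimension 2 with simplices:

  0-simplices (6): [v_0], [v_1], [v_2], [v_3], [v_4], [v_5]
  1-simplices (12): [v_0,v_1], [v_0,v_3], [v_0,v_4], [v_0,v_5], [v_1,v_2], [v_1,v_3], [v_1,v_4], [v_2,v_3], [v_2,v_4], [v_2,v_5], [v_3,v_5], [v_4,v_5]
  2-simplices (8): [v_0,v_1,v_3], [v_0,v_1,v_4], [v_0,v_3,v_5], [v_0,v_4,v_5], [v_1,v_2,v_3], [v_1,v_2,v_4], [v_2,v_3,v_5], [v_2,v_4,v_5]

so the chain groups are C_0 ≅ Z^6, C_1 ≅ Z^12, C_2 ≅ Z^8.

∂_1: C_1 → C_0 maps an edge to its endpoints' difference, ∂[p,q] = q − p. For instance
  ∂[v_2,v_3] = [v_3] − [v_2].
This gives a 6×12 integer matrix of rank 5; reducing to Smith normal form yields diagonal entries (1,1,1,1,1).

∂_2: C_2 → C_1 sends each 2-simplex [p,q,r] to [q,r] − [p,r] + [p,q]. For instance
  ∂[v_0,v_3,v_5] = [v_3,v_5] − [v_0,v_5] + [v_0,v_3],
  ∂[v_0,v_4,v_5] = [v_4,v_5] − [v_0,v_5] + [v_0,v_4].
This gives a 12×8 integer matrix of rank 7; reducing to Smith normal form yields diagonal entries (1,1,1,1,1,1,1).

From H_k ≅ ker(∂_k) / im(∂_{k+1}) we obtain:

  H_0: rank C_0 − rank ∂_1 = 6 − 5 = 1, and the invariant factors of ∂_1 are all 1, so H_0 = Z.
  H_1: rank ker ∂_1 − rank ∂_2 = (12 − 5) − 7 = 0, and the invariant factors of ∂_2 are all 1, so H_1 = 0.
  H_2: rank ker ∂_2 − rank ∂_3 = (8 − 7) − 0 = 1, and there is no ∂_3, so H_2 = Z.

(K is a triangulation of the 2-sphere S^2.)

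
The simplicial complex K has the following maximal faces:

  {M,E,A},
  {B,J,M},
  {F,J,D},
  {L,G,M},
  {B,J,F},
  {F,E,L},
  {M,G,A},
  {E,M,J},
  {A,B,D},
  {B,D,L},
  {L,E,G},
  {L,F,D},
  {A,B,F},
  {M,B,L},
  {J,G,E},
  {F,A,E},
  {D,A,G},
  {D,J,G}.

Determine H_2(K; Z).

H_2 ≅ 0.

Fix the vertex order A < B < D < E < F < G < J < L < M and write every simplex with vertices in increasing order. Then dim K = 2 and the simplices of K are:

  0-simplices (9): A, B, D, E, F, G, J, L, M
  1-simplices (27): AB, AD, AE, AF, AG, AM, BD, BF, BJ, BL, BM, DF, DG, DJ, DL, EF, EG, EJ, EL, EM, FJ, FL, GJ, GL, GM, JM, LM
  2-simplices (18): ABD, ABF, ADG, AEF, AEM, AGM, BDL, BFJ, BJM, BLM, DFJ, DFL, DGJ, EFL, EGJ, EGL, EJM, GLM

giving chain groups C_0 ≅ Z^9, C_1 ≅ Z^27, C_2 ≅ Z^18.

∂_1: C_1 → C_0 maps an edge to its endpoints' difference, ∂[p,q] = q − p.
As a 9×27 matrix over Z this has rank 8, with invariant factors (1,1,1,1,1,1,1,1).

Boundary ∂_2: C_2 → C_1 sends each 2-simplex [p,q,r] to [q,r] − [p,r] + [p,q]. For instance
  ∂AEF = EF − AF + AE,
  ∂AGM = GM − AM + AG.
The 27×18 boundary matrix has rank 18 and Smith normal form diag(1,1,1,1,1,1,1,1,1,1,1,1,1,1,1,1,1,2).

From H_k ≅ ker(∂_k) / im(∂_{k+1}) we obtain:

  H_2: rank ker ∂_2 − rank ∂_3 = (18 − 18) − 0 = 0, and there is no ∂_3, so H_2 ≅ 0.

(K is a triangulation of the Klein bottle.)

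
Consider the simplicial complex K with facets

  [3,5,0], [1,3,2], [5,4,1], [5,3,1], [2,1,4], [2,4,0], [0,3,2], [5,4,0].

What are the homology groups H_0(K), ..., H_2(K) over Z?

Fix the vertex order 0 < 1 < 2 < 3 < 4 < 5 and write every simplex with vertices in increasing order. Then dim K = 2 and the simplices of K are:

  0-simplices (6): [0], [1], [2], [3], [4], [5]
  1-simplices (12): [0,2], [0,3], [0,4], [0,5], [1,2], [1,3], [1,4], [1,5], [2,3], [2,4], [3,5], [4,5]
  2-simplices (8): [0,2,3], [0,2,4], [0,3,5], [0,4,5], [1,2,3], [1,2,4], [1,3,5], [1,4,5]

so the chain groups are C_0 ≅ Z^6, C_1 ≅ Z^12, C_2 ≅ Z^8.

Boundary ∂_1: C_1 → C_0 sends each edge [p,q] (with p < q) to q − p.
This gives a 6×12 integer matrix of rank 5; reducing to Smith normal form yields diagonal entries (1,1,1,1,1).

Boundary ∂_2: C_2 → C_1 sends each 2-simplex [p,q,r] to [q,r] − [p,r] + [p,q]. For instance
  ∂[0,2,3] = [2,3] − [0,3] + [0,2],
  ∂[1,2,3] = [2,3] − [1,3] + [1,2].
As a 12×8 matrix over Z this has rank 7, with invariant factors (1,1,1,1,1,1,1).

Computing H_k = (kernel of ∂_k) / (image of ∂_{k+1}):

  H_0: rank C_0 − rank ∂_1 = 6 − 5 = 1, and the invariant factors of ∂_1 are all 1, so H_0 = Z.
  H_1: rank ker ∂_1 − rank ∂_2 = (12 − 5) − 7 = 0, and the invariant factors of ∂_2 are all 1, so H_1 = 0.
  H_2: rank ker ∂_2 − rank ∂_3 = (8 − 7) − 0 = 1, and there is no ∂_3, so H_2 = Z.

As a check, the Euler characteristic is 6 − 12 + 8 = 2, which agrees with 1 − 0 + 1 = 2.

H_0 = Z,  H_1 = 0,  H_2 = Z.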